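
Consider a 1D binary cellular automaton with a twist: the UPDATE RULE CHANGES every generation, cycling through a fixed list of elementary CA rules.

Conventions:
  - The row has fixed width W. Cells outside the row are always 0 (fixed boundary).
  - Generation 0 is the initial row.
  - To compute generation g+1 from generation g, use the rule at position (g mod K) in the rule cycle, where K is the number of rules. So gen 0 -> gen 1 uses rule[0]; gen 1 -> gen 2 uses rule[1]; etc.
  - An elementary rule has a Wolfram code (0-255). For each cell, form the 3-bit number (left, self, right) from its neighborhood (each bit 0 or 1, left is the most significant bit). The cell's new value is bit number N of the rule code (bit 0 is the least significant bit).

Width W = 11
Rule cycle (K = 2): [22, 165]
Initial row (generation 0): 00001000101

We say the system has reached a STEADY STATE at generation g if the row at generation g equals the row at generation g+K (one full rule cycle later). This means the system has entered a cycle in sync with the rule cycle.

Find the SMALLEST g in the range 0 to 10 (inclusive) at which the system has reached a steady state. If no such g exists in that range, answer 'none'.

Answer: 7

Derivation:
Gen 0: 00001000101
Gen 1 (rule 22): 00011101101
Gen 2 (rule 165): 11001010011
Gen 3 (rule 22): 00111011100
Gen 4 (rule 165): 10010101001
Gen 5 (rule 22): 11110101111
Gen 6 (rule 165): 01101110110
Gen 7 (rule 22): 10000000001
Gen 8 (rule 165): 10111111101
Gen 9 (rule 22): 10000000001
Gen 10 (rule 165): 10111111101
Gen 11 (rule 22): 10000000001
Gen 12 (rule 165): 10111111101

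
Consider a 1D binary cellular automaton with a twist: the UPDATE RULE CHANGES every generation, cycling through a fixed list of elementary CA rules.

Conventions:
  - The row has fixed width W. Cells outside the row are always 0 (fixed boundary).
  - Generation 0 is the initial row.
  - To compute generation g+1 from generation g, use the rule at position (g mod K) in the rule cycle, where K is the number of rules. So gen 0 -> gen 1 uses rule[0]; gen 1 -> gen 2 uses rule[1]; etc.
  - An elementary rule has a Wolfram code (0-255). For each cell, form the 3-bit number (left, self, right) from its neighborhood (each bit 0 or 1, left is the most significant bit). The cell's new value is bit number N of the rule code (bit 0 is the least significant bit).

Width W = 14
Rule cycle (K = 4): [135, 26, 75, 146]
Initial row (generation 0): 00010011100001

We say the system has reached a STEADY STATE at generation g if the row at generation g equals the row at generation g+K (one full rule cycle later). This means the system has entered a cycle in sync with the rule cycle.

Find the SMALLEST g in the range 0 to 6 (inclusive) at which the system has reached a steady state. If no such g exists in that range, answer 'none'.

Answer: none

Derivation:
Gen 0: 00010011100001
Gen 1 (rule 135): 11110101001111
Gen 2 (rule 26): 10000000111000
Gen 3 (rule 75): 00111111101011
Gen 4 (rule 146): 01011111000000
Gen 5 (rule 135): 11001110011111
Gen 6 (rule 26): 10111001110000
Gen 7 (rule 75): 00101011010111
Gen 8 (rule 146): 01000000000010
Gen 9 (rule 135): 11011111111110
Gen 10 (rule 26): 10010000000001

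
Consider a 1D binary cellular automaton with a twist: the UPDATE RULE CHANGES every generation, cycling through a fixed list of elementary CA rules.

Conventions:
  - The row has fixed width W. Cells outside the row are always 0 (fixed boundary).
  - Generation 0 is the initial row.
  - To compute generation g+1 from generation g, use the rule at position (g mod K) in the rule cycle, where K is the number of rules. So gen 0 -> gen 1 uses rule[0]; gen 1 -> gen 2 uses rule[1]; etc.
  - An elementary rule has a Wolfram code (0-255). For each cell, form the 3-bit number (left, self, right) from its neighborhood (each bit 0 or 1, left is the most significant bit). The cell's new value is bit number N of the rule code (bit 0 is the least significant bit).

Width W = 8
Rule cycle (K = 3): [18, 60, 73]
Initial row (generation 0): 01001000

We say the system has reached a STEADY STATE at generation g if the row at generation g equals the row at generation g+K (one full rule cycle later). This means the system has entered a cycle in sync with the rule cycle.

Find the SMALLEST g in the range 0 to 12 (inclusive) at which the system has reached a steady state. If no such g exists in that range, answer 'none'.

Answer: 10

Derivation:
Gen 0: 01001000
Gen 1 (rule 18): 10110100
Gen 2 (rule 60): 11101110
Gen 3 (rule 73): 10101010
Gen 4 (rule 18): 00000001
Gen 5 (rule 60): 00000001
Gen 6 (rule 73): 11111100
Gen 7 (rule 18): 00000010
Gen 8 (rule 60): 00000011
Gen 9 (rule 73): 11111011
Gen 10 (rule 18): 00000000
Gen 11 (rule 60): 00000000
Gen 12 (rule 73): 11111111
Gen 13 (rule 18): 00000000
Gen 14 (rule 60): 00000000
Gen 15 (rule 73): 11111111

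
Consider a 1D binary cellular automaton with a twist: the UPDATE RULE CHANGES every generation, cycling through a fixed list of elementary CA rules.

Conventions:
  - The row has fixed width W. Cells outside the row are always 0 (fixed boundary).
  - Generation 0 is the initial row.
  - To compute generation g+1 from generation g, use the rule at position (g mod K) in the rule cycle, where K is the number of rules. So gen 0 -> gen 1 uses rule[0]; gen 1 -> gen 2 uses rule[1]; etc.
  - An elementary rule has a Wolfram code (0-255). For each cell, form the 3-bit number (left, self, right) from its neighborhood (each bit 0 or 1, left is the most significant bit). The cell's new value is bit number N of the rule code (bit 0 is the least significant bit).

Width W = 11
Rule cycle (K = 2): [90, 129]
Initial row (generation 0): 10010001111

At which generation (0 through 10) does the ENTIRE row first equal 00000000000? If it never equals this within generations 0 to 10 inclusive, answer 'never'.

Answer: 2

Derivation:
Gen 0: 10010001111
Gen 1 (rule 90): 01101011001
Gen 2 (rule 129): 00000000000
Gen 3 (rule 90): 00000000000
Gen 4 (rule 129): 11111111111
Gen 5 (rule 90): 10000000001
Gen 6 (rule 129): 00111111100
Gen 7 (rule 90): 01100000110
Gen 8 (rule 129): 00001110000
Gen 9 (rule 90): 00011011000
Gen 10 (rule 129): 11000000011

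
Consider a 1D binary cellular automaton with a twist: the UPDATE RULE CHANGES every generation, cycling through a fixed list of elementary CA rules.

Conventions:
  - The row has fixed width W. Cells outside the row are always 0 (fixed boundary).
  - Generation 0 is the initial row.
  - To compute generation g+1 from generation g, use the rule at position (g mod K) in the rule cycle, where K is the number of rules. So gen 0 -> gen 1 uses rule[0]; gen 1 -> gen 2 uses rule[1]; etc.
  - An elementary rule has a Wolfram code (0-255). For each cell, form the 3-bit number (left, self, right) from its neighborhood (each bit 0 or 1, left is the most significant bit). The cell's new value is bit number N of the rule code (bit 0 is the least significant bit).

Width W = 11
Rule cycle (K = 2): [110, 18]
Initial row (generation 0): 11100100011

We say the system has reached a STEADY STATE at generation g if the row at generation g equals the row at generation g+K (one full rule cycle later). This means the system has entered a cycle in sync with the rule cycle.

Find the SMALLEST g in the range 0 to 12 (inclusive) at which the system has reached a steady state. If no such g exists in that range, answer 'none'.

Answer: none

Derivation:
Gen 0: 11100100011
Gen 1 (rule 110): 10101100111
Gen 2 (rule 18): 00000011000
Gen 3 (rule 110): 00000111000
Gen 4 (rule 18): 00001000100
Gen 5 (rule 110): 00011001100
Gen 6 (rule 18): 00100110010
Gen 7 (rule 110): 01101110110
Gen 8 (rule 18): 10000000001
Gen 9 (rule 110): 10000000011
Gen 10 (rule 18): 01000000100
Gen 11 (rule 110): 11000001100
Gen 12 (rule 18): 00100010010
Gen 13 (rule 110): 01100110110
Gen 14 (rule 18): 10011000001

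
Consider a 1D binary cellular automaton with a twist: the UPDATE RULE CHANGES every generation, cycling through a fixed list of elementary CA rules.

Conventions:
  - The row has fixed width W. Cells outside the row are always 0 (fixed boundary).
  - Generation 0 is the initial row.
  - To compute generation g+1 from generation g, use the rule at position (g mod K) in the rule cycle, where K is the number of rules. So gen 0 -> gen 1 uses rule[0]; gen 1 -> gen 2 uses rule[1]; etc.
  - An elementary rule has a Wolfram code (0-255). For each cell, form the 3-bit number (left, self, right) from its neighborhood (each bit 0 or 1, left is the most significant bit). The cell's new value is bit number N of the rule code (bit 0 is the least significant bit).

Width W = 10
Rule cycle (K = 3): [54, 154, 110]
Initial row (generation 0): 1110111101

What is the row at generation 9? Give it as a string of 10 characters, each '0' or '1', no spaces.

Answer: 1111000110

Derivation:
Gen 0: 1110111101
Gen 1 (rule 54): 0001000011
Gen 2 (rule 154): 0010100110
Gen 3 (rule 110): 0111101110
Gen 4 (rule 54): 1000010001
Gen 5 (rule 154): 0100101010
Gen 6 (rule 110): 1101111110
Gen 7 (rule 54): 0010000001
Gen 8 (rule 154): 0101000010
Gen 9 (rule 110): 1111000110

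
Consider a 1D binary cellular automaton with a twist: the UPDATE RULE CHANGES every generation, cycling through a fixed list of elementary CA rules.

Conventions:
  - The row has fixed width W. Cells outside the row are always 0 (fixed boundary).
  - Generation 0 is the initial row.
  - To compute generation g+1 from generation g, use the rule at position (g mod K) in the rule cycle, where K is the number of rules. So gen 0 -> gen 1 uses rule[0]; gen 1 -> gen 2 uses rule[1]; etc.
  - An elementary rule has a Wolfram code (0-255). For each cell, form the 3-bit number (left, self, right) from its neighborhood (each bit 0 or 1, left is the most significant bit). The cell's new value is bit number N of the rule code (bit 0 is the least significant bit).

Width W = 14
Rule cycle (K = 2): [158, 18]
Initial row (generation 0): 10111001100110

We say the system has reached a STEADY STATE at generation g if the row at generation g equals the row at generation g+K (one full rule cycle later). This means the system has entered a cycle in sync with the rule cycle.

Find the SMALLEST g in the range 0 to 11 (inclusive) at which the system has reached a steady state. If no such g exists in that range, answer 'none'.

Gen 0: 10111001100110
Gen 1 (rule 158): 10110111011101
Gen 2 (rule 18): 00000000000000
Gen 3 (rule 158): 00000000000000
Gen 4 (rule 18): 00000000000000
Gen 5 (rule 158): 00000000000000
Gen 6 (rule 18): 00000000000000
Gen 7 (rule 158): 00000000000000
Gen 8 (rule 18): 00000000000000
Gen 9 (rule 158): 00000000000000
Gen 10 (rule 18): 00000000000000
Gen 11 (rule 158): 00000000000000
Gen 12 (rule 18): 00000000000000
Gen 13 (rule 158): 00000000000000

Answer: 2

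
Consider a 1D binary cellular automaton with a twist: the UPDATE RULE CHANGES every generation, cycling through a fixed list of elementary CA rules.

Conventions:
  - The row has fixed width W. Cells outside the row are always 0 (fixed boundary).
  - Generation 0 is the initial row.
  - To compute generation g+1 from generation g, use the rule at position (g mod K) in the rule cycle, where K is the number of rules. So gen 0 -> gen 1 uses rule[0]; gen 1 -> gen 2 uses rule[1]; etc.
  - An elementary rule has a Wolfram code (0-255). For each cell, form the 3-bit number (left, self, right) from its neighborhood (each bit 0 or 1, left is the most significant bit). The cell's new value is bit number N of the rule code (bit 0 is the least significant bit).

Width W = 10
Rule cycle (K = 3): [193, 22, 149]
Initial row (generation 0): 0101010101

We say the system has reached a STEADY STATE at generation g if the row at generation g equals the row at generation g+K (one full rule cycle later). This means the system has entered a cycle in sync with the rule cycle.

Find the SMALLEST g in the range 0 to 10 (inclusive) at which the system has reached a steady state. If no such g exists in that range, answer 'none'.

Gen 0: 0101010101
Gen 1 (rule 193): 0000000000
Gen 2 (rule 22): 0000000000
Gen 3 (rule 149): 1111111111
Gen 4 (rule 193): 0111111111
Gen 5 (rule 22): 1000000000
Gen 6 (rule 149): 1111111111
Gen 7 (rule 193): 0111111111
Gen 8 (rule 22): 1000000000
Gen 9 (rule 149): 1111111111
Gen 10 (rule 193): 0111111111
Gen 11 (rule 22): 1000000000
Gen 12 (rule 149): 1111111111
Gen 13 (rule 193): 0111111111

Answer: 3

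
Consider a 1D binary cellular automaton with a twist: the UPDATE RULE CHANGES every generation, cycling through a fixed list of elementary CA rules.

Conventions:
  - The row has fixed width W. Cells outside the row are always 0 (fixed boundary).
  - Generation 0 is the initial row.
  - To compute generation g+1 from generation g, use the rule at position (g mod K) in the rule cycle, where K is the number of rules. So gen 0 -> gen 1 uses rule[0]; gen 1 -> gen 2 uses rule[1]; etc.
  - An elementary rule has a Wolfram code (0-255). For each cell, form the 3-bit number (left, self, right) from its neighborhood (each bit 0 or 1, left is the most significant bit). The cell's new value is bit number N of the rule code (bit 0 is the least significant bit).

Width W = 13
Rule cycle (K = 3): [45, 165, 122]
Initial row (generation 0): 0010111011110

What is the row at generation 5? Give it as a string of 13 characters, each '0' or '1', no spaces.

Gen 0: 0010111011110
Gen 1 (rule 45): 1011100110000
Gen 2 (rule 165): 1101000000111
Gen 3 (rule 122): 1110100001101
Gen 4 (rule 45): 1001101101011
Gen 5 (rule 165): 1000010011100

Answer: 1000010011100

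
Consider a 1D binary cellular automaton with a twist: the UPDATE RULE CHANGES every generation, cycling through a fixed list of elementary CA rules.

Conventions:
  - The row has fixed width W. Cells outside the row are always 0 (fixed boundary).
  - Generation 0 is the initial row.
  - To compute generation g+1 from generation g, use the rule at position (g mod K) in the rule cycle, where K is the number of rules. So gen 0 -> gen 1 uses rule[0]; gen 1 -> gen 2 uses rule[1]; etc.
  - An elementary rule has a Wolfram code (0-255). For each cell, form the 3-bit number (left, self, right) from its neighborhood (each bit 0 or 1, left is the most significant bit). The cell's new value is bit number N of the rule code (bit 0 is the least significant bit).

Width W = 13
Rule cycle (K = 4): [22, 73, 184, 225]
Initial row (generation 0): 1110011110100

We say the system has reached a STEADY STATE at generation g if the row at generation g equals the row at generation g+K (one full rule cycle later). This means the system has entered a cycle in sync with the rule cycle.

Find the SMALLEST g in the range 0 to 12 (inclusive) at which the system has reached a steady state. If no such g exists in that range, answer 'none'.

Answer: none

Derivation:
Gen 0: 1110011110100
Gen 1 (rule 22): 0001100000110
Gen 2 (rule 73): 1101101110110
Gen 3 (rule 184): 1011011101101
Gen 4 (rule 225): 0101101110110
Gen 5 (rule 22): 1100000000001
Gen 6 (rule 73): 1101111111100
Gen 7 (rule 184): 1011111111010
Gen 8 (rule 225): 0101111111100
Gen 9 (rule 22): 1100000000010
Gen 10 (rule 73): 1101111111000
Gen 11 (rule 184): 1011111110100
Gen 12 (rule 225): 0101111111001
Gen 13 (rule 22): 1100000000111
Gen 14 (rule 73): 1101111110101
Gen 15 (rule 184): 1011111101010
Gen 16 (rule 225): 0101111110100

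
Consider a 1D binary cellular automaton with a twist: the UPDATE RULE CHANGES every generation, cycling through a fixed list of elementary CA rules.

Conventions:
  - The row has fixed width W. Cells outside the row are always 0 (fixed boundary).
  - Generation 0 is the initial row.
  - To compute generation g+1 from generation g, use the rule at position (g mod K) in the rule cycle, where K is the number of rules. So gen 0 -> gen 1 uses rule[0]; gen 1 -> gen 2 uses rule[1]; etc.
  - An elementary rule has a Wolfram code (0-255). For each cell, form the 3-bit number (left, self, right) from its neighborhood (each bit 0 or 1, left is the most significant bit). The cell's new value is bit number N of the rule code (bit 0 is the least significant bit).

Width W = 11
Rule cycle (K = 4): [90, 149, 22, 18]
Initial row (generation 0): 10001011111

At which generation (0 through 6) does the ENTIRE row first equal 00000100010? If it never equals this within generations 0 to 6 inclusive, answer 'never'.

Gen 0: 10001011111
Gen 1 (rule 90): 01010010001
Gen 2 (rule 149): 01011011101
Gen 3 (rule 22): 11000000001
Gen 4 (rule 18): 00100000010
Gen 5 (rule 90): 01010000101
Gen 6 (rule 149): 01011110101

Answer: never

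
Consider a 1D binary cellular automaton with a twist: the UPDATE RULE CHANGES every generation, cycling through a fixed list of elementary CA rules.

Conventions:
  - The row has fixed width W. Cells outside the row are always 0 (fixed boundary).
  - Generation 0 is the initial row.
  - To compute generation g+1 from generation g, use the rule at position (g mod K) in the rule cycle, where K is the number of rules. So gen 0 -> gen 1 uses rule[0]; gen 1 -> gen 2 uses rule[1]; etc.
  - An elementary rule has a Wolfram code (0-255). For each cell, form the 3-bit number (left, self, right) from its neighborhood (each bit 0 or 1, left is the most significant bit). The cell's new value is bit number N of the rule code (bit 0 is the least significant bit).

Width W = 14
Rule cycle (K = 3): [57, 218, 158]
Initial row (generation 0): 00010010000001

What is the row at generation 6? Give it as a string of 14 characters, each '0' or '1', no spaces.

Answer: 11010111001101

Derivation:
Gen 0: 00010010000001
Gen 1 (rule 57): 11001001111100
Gen 2 (rule 218): 11110111111110
Gen 3 (rule 158): 11100111111101
Gen 4 (rule 57): 10010100000010
Gen 5 (rule 218): 01100010000101
Gen 6 (rule 158): 11010111001101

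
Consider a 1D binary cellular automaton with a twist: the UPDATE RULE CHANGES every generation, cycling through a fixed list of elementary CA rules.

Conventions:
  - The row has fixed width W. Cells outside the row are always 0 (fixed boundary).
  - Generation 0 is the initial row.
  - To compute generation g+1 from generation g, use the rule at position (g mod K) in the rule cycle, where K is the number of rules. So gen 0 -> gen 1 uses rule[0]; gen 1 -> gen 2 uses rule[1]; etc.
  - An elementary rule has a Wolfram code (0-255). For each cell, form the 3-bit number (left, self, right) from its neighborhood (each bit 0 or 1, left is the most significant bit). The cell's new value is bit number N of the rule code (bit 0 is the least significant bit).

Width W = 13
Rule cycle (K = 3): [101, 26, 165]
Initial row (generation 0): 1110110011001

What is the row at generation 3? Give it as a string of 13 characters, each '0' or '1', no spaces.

Gen 0: 1110110011001
Gen 1 (rule 101): 0011010001001
Gen 2 (rule 26): 0110001010110
Gen 3 (rule 165): 0000101111000

Answer: 0000101111000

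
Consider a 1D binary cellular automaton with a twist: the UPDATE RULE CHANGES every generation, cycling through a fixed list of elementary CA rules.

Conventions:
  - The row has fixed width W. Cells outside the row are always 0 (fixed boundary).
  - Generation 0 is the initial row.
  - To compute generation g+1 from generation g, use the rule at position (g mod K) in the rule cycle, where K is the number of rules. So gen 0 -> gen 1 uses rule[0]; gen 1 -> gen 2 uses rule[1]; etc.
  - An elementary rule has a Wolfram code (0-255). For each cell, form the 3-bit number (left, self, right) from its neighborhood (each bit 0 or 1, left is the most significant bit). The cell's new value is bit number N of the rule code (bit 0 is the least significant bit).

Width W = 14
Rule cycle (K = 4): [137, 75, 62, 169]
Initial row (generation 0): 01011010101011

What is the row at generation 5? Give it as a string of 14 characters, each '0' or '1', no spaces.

Gen 0: 01011010101011
Gen 1 (rule 137): 00010000000010
Gen 2 (rule 75): 11100111111100
Gen 3 (rule 62): 10011100000010
Gen 4 (rule 169): 00011001111000
Gen 5 (rule 137): 11010001110011

Answer: 11010001110011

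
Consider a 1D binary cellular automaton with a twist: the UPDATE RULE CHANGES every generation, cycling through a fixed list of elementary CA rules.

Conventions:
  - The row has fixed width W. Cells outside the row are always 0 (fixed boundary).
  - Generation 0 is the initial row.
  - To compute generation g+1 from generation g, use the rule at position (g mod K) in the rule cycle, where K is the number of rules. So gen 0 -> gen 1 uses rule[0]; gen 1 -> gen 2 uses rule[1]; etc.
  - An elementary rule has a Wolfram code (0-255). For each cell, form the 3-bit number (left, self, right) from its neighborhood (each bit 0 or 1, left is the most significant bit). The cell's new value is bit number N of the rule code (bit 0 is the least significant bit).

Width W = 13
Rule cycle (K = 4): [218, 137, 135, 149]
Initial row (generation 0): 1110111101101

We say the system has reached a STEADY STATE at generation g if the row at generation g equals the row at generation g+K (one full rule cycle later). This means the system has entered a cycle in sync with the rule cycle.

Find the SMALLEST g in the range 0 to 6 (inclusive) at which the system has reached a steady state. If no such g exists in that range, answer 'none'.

Gen 0: 1110111101101
Gen 1 (rule 218): 1110111101100
Gen 2 (rule 137): 1100111001001
Gen 3 (rule 135): 0001010011011
Gen 4 (rule 149): 1101011000000
Gen 5 (rule 218): 1100011100000
Gen 6 (rule 137): 1001011001111
Gen 7 (rule 135): 1011000010110
Gen 8 (rule 149): 1000111010001
Gen 9 (rule 218): 0101111001010
Gen 10 (rule 137): 0001110000000

Answer: none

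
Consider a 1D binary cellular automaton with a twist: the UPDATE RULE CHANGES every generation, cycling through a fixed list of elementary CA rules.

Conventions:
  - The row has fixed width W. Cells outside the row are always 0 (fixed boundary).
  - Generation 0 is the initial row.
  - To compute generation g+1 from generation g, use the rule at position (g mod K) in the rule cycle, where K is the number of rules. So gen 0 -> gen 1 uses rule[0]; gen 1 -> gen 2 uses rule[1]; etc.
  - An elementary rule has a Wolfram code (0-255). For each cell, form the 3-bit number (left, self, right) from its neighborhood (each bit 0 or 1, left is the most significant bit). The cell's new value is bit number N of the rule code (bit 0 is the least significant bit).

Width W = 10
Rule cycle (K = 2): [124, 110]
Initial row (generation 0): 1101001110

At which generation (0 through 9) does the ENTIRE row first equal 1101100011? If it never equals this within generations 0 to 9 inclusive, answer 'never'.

Answer: 4

Derivation:
Gen 0: 1101001110
Gen 1 (rule 124): 1111101011
Gen 2 (rule 110): 1000111111
Gen 3 (rule 124): 1100100001
Gen 4 (rule 110): 1101100011
Gen 5 (rule 124): 1111110011
Gen 6 (rule 110): 1000010111
Gen 7 (rule 124): 1100011101
Gen 8 (rule 110): 1100110111
Gen 9 (rule 124): 1110111101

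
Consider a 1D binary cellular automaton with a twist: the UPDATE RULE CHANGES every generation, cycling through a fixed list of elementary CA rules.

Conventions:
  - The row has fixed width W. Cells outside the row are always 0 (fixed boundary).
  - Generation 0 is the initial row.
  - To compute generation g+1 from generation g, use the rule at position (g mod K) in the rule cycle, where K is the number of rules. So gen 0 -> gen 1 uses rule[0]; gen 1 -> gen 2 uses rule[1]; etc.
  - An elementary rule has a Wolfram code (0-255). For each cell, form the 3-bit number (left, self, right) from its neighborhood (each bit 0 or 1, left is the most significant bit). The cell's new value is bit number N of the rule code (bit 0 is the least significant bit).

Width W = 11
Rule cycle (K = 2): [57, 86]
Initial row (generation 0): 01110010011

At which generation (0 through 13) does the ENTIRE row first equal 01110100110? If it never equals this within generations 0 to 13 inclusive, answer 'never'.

Gen 0: 01110010011
Gen 1 (rule 57): 01001001010
Gen 2 (rule 86): 11111111011
Gen 3 (rule 57): 10000000110
Gen 4 (rule 86): 11000001011
Gen 5 (rule 57): 10111100110
Gen 6 (rule 86): 10000111011
Gen 7 (rule 57): 01110100110
Gen 8 (rule 86): 10010111011
Gen 9 (rule 57): 01001100110
Gen 10 (rule 86): 11110111011
Gen 11 (rule 57): 10001100110
Gen 12 (rule 86): 11010111011
Gen 13 (rule 57): 10101100110

Answer: 7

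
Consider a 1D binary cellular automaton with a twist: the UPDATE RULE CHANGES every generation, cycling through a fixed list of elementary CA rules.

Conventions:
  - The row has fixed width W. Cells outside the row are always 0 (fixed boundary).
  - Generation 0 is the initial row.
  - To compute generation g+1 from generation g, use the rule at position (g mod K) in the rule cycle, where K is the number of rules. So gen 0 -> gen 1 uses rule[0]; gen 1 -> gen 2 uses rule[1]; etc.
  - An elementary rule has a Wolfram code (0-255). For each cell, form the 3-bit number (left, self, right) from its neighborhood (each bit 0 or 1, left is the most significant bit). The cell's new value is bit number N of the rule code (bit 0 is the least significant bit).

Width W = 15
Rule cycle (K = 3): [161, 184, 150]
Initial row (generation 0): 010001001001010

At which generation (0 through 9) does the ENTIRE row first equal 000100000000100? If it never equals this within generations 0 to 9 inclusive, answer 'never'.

Gen 0: 010001001001010
Gen 1 (rule 161): 000100000000100
Gen 2 (rule 184): 000010000000010
Gen 3 (rule 150): 000111000000111
Gen 4 (rule 161): 110010011110010
Gen 5 (rule 184): 101001011101001
Gen 6 (rule 150): 101111001001111
Gen 7 (rule 161): 010110000000110
Gen 8 (rule 184): 001101000000101
Gen 9 (rule 150): 010001100001101

Answer: 1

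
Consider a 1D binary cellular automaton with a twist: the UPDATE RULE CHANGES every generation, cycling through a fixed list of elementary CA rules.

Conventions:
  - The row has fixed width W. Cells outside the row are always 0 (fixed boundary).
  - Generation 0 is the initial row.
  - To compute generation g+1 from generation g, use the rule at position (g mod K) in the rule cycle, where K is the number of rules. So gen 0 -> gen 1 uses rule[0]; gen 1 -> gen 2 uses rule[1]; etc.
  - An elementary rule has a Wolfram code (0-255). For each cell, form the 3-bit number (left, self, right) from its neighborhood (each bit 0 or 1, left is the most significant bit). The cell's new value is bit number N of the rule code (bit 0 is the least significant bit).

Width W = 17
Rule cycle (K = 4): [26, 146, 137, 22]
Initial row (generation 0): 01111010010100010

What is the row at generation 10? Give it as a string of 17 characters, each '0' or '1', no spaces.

Answer: 01000101010010101

Derivation:
Gen 0: 01111010010100010
Gen 1 (rule 26): 11000001100010101
Gen 2 (rule 146): 00100010010100000
Gen 3 (rule 137): 10001000000001111
Gen 4 (rule 22): 11011100000010000
Gen 5 (rule 26): 10010010000101000
Gen 6 (rule 146): 01101101001000100
Gen 7 (rule 137): 01001000000010001
Gen 8 (rule 22): 11111100000111011
Gen 9 (rule 26): 10000010001100010
Gen 10 (rule 146): 01000101010010101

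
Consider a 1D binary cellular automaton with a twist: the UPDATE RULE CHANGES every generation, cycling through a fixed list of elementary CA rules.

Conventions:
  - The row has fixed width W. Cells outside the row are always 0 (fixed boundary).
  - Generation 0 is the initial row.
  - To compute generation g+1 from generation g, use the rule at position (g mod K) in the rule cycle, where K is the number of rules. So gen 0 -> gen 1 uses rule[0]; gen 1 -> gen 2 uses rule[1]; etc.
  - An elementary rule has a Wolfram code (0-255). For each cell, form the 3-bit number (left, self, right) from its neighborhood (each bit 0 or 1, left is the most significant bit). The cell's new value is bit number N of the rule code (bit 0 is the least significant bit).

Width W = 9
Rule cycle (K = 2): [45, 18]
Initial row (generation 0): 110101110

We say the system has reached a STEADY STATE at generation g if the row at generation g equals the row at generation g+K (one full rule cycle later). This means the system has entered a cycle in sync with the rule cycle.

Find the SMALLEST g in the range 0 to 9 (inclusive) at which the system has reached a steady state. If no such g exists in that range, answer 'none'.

Answer: 4

Derivation:
Gen 0: 110101110
Gen 1 (rule 45): 101111000
Gen 2 (rule 18): 000000100
Gen 3 (rule 45): 111110101
Gen 4 (rule 18): 000000000
Gen 5 (rule 45): 111111111
Gen 6 (rule 18): 000000000
Gen 7 (rule 45): 111111111
Gen 8 (rule 18): 000000000
Gen 9 (rule 45): 111111111
Gen 10 (rule 18): 000000000
Gen 11 (rule 45): 111111111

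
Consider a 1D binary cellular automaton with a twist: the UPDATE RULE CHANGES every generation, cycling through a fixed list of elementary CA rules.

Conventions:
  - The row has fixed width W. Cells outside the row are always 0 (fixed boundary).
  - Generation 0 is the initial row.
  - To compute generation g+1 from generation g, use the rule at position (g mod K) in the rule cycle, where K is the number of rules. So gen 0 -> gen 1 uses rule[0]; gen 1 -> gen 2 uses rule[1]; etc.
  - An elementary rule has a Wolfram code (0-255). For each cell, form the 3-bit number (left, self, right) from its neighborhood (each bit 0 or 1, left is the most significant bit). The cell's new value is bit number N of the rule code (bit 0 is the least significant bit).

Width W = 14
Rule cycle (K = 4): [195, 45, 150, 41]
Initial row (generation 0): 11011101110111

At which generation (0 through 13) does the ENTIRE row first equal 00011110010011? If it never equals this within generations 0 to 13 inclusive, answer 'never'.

Gen 0: 11011101110111
Gen 1 (rule 195): 01001100110011
Gen 2 (rule 45): 01001000100010
Gen 3 (rule 150): 11111101110111
Gen 4 (rule 41): 10000011001100
Gen 5 (rule 195): 00111101010101
Gen 6 (rule 45): 10100011111111
Gen 7 (rule 150): 10110101111110
Gen 8 (rule 41): 01101011000000
Gen 9 (rule 195): 10100001011111
Gen 10 (rule 45): 11101101110000
Gen 11 (rule 150): 01000000101000
Gen 12 (rule 41): 00011110010011
Gen 13 (rule 195): 11101110100101

Answer: 12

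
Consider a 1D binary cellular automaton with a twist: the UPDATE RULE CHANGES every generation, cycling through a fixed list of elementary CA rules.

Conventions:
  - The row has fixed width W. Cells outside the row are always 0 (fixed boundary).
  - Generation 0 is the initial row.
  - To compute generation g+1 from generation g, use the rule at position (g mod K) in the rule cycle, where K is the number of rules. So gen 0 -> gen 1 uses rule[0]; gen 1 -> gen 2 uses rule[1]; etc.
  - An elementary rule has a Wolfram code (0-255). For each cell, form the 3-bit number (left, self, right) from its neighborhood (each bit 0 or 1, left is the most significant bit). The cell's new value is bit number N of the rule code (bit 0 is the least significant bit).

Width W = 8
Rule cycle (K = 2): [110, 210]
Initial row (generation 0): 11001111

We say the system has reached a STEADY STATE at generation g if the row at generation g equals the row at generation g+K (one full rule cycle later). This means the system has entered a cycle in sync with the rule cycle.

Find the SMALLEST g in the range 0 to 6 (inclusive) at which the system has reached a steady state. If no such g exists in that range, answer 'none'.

Answer: 4

Derivation:
Gen 0: 11001111
Gen 1 (rule 110): 11011001
Gen 2 (rule 210): 01001110
Gen 3 (rule 110): 11011010
Gen 4 (rule 210): 01001001
Gen 5 (rule 110): 11011011
Gen 6 (rule 210): 01001001
Gen 7 (rule 110): 11011011
Gen 8 (rule 210): 01001001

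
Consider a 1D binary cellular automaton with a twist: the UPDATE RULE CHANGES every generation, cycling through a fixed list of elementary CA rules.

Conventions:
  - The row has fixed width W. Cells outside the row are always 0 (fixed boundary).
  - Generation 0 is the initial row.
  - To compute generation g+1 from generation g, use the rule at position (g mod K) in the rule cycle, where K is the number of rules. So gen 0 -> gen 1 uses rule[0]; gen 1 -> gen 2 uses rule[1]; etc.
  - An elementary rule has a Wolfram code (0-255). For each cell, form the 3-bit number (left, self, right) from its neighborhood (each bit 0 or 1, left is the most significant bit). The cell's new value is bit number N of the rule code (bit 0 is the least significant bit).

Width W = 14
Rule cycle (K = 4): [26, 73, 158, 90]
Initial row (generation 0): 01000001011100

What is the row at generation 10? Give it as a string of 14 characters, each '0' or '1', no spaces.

Answer: 00110101000110

Derivation:
Gen 0: 01000001011100
Gen 1 (rule 26): 10100010010010
Gen 2 (rule 73): 00001000000000
Gen 3 (rule 158): 00011100000000
Gen 4 (rule 90): 00110110000000
Gen 5 (rule 26): 01100101000000
Gen 6 (rule 73): 01100000011111
Gen 7 (rule 158): 11010000111110
Gen 8 (rule 90): 11001001100011
Gen 9 (rule 26): 10110111010110
Gen 10 (rule 73): 00110101000110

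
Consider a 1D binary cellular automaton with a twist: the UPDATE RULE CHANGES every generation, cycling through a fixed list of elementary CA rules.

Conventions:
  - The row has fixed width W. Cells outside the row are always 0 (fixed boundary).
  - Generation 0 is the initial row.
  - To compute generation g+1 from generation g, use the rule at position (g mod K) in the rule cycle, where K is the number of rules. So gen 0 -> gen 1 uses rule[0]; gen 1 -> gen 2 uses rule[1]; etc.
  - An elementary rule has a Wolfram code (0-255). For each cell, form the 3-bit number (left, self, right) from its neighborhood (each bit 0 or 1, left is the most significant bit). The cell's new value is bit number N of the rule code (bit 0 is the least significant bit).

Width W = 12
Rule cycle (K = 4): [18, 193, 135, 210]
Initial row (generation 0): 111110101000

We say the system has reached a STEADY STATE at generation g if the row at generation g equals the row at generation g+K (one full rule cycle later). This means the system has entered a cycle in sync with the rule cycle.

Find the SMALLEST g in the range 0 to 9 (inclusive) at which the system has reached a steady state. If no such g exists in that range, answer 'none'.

Gen 0: 111110101000
Gen 1 (rule 18): 000000000100
Gen 2 (rule 193): 111111110001
Gen 3 (rule 135): 011111100111
Gen 4 (rule 210): 101111111011
Gen 5 (rule 18): 000000000000
Gen 6 (rule 193): 111111111111
Gen 7 (rule 135): 011111111110
Gen 8 (rule 210): 101111111111
Gen 9 (rule 18): 000000000000
Gen 10 (rule 193): 111111111111
Gen 11 (rule 135): 011111111110
Gen 12 (rule 210): 101111111111
Gen 13 (rule 18): 000000000000

Answer: 5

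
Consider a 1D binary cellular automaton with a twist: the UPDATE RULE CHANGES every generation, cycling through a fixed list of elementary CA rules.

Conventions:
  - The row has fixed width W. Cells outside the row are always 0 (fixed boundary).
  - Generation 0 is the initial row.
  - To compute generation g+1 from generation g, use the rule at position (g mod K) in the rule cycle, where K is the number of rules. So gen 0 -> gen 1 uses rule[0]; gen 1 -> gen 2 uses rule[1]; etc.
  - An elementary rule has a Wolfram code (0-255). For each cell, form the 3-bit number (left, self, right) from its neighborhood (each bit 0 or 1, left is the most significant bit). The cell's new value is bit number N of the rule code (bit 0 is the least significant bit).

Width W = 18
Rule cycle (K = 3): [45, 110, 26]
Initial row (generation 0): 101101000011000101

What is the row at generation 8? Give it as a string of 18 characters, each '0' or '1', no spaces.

Answer: 111111111101111100

Derivation:
Gen 0: 101101000011000101
Gen 1 (rule 45): 111011011010010111
Gen 2 (rule 110): 101111111110111101
Gen 3 (rule 26): 001000000000100000
Gen 4 (rule 45): 101011111110101111
Gen 5 (rule 110): 111110000011111001
Gen 6 (rule 26): 100001000110000110
Gen 7 (rule 45): 101101010100110100
Gen 8 (rule 110): 111111111101111100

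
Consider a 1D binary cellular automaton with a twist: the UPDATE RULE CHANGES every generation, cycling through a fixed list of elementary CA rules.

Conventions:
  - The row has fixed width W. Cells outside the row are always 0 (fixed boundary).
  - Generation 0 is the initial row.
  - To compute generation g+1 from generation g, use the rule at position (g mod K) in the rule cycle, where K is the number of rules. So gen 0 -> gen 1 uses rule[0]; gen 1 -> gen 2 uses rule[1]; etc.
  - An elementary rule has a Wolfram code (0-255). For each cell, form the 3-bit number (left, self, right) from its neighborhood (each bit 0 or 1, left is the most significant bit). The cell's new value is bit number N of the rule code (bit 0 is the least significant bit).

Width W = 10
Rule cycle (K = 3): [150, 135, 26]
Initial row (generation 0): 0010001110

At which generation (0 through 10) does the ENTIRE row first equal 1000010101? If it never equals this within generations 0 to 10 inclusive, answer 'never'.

Gen 0: 0010001110
Gen 1 (rule 150): 0111010101
Gen 2 (rule 135): 1010010101
Gen 3 (rule 26): 0001100000
Gen 4 (rule 150): 0010010000
Gen 5 (rule 135): 1110110111
Gen 6 (rule 26): 1000100100
Gen 7 (rule 150): 1101111110
Gen 8 (rule 135): 0000111100
Gen 9 (rule 26): 0001100010
Gen 10 (rule 150): 0010010111

Answer: never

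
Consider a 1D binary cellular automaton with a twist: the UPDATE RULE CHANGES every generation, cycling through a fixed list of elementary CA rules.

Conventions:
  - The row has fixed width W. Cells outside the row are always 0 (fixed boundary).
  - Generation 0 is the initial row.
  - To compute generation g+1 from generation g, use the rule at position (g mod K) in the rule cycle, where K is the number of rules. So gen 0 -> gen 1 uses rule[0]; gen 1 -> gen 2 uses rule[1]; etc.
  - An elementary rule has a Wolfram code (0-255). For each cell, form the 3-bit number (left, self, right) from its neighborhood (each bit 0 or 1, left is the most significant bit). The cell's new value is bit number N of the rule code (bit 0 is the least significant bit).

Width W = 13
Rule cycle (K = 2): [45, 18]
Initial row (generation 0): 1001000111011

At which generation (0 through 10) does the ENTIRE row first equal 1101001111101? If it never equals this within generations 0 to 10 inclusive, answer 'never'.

Answer: 7

Derivation:
Gen 0: 1001000111011
Gen 1 (rule 45): 1001010100110
Gen 2 (rule 18): 0110000011001
Gen 3 (rule 45): 0100111010001
Gen 4 (rule 18): 1011000001010
Gen 5 (rule 45): 1110011101110
Gen 6 (rule 18): 0001100000001
Gen 7 (rule 45): 1101001111101
Gen 8 (rule 18): 0000110000000
Gen 9 (rule 45): 1110100111111
Gen 10 (rule 18): 0000011000000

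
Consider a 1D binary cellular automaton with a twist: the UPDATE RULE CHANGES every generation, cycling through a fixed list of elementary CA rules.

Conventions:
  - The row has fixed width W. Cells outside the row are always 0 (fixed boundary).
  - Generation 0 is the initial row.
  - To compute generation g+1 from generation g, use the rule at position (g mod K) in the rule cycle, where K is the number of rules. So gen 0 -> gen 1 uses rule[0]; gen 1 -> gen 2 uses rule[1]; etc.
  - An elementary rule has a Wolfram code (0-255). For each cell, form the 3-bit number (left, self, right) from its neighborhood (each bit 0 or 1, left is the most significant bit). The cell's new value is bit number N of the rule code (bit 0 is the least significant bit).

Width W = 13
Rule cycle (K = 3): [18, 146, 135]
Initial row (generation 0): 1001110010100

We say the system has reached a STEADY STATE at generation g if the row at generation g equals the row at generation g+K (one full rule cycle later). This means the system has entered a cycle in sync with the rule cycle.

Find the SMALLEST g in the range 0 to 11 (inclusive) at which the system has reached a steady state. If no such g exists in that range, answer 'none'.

Answer: 4

Derivation:
Gen 0: 1001110010100
Gen 1 (rule 18): 0110001100010
Gen 2 (rule 146): 1001010010101
Gen 3 (rule 135): 1011010110101
Gen 4 (rule 18): 0000000000000
Gen 5 (rule 146): 0000000000000
Gen 6 (rule 135): 1111111111111
Gen 7 (rule 18): 0000000000000
Gen 8 (rule 146): 0000000000000
Gen 9 (rule 135): 1111111111111
Gen 10 (rule 18): 0000000000000
Gen 11 (rule 146): 0000000000000
Gen 12 (rule 135): 1111111111111
Gen 13 (rule 18): 0000000000000
Gen 14 (rule 146): 0000000000000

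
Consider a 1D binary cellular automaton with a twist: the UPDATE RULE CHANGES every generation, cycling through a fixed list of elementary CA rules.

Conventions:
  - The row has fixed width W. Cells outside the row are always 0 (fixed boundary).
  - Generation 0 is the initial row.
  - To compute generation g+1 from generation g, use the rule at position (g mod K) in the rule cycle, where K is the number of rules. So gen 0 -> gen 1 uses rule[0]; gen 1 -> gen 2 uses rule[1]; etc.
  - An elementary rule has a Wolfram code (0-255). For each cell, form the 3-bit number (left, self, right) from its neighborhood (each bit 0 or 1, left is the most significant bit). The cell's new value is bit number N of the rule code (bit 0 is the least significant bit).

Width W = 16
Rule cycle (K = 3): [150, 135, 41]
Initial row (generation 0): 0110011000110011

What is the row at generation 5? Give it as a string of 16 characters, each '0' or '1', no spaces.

Gen 0: 0110011000110011
Gen 1 (rule 150): 1001100101001100
Gen 2 (rule 135): 1010001101010001
Gen 3 (rule 41): 0100101010100100
Gen 4 (rule 150): 1111101010111110
Gen 5 (rule 135): 0111001010011100

Answer: 0111001010011100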